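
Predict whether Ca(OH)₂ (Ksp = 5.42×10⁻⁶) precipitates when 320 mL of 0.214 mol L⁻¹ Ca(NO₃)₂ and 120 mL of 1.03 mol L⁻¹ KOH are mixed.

Yes

The combined volume is 440 mL.
[Ca²⁺] = (0.214)(320)/440 = 0.156 mol L⁻¹
[OH⁻] = (1.03)(120)/440 = 0.281 mol L⁻¹
Q = [Ca²⁺][OH⁻]^2 = 1.23×10⁻²
Because Q > Ksp (1.23×10⁻² vs 5.42×10⁻⁶), a precipitate of Ca(OH)₂ forms.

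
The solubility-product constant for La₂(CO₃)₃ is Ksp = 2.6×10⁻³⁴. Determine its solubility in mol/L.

La₂(CO₃)₃(s) ⇌ 2 La³⁺(aq) + 3 CO₃²⁻(aq)
Call the molar solubility s, so that [La³⁺] = 2s and [CO₃²⁻] = 3s.
Ksp = [La³⁺]^2[CO₃²⁻]^3 = (2s)^2 · (3s)^3 = 108s^5
108s^5 = 2.6×10⁻³⁴  ⇒  s^5 = 2.4×10⁻³⁶
Taking the 5th root, s = 7.5×10⁻⁸ mol/L.

7.5×10⁻⁸ M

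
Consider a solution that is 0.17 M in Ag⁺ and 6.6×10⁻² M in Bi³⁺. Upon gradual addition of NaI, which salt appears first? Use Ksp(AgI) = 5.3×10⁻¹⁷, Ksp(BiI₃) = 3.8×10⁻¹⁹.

The threshold for precipitation is Q = Ksp.
For AgI: [I⁻] = (Ksp/[Ag⁺]) = 3.1×10⁻¹⁶ M
For BiI₃: [I⁻] = (Ksp/[Bi³⁺])^(1/3) = 1.8×10⁻⁶ M
Since AgI needs less I⁻ to reach saturation, it precipitates first.

AgI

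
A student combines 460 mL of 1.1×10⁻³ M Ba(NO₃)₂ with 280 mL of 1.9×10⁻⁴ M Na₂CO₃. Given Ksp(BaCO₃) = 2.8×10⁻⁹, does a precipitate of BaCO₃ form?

Yes

After mixing, V = 460 mL + 280 mL = 740 mL.
[Ba²⁺] = (1.1×10⁻³)(460)/740 = 6.8×10⁻⁴ M
[CO₃²⁻] = (1.9×10⁻⁴)(280)/740 = 7.2×10⁻⁵ M
Q = [Ba²⁺][CO₃²⁻] = 4.9×10⁻⁸
Since Q (4.9×10⁻⁸) exceeds Ksp (2.8×10⁻⁹), BaCO₃ will precipitate.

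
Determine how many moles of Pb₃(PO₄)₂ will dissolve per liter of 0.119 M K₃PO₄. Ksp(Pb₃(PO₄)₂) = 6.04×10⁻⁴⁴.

5.41×10⁻¹⁵ M

Pb₃(PO₄)₂(s) ⇌ 3 Pb²⁺(aq) + 2 PO₄³⁻(aq)
With PO₄³⁻ already at 0.119 M and s small, take [PO₄³⁻] ≈ 0.119 M and [Pb²⁺] = 3s.
Ksp = [Pb²⁺]^3[PO₄³⁻]^2 = (3s)^3(0.119)^2
(3s)^3 = 6.04×10⁻⁴⁴ / (0.119)^2 = 4.27×10⁻⁴²
s = 5.41×10⁻¹⁵ M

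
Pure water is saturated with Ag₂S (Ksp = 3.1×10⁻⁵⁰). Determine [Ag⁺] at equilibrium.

Ag₂S(s) ⇌ 2 Ag⁺(aq) + S²⁻(aq)
If s mol/L of Ag₂S dissolves, [Ag⁺] = 2s and [S²⁻] = s.
Ksp = [Ag⁺]^2[S²⁻] = (2s)^2 · s = 4s^3 = 3.1×10⁻⁵⁰
s = 2.0×10⁻¹⁷ mol/L
[Ag⁺] = 2s = 4.0×10⁻¹⁷ mol/L

4.0×10⁻¹⁷ M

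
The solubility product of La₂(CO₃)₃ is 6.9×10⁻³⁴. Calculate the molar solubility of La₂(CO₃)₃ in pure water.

La₂(CO₃)₃(s) ⇌ 2 La³⁺(aq) + 3 CO₃²⁻(aq)
Let s be the molar solubility. Then [La³⁺] = 2s and [CO₃²⁻] = 3s.
Ksp = [La³⁺]^2[CO₃²⁻]^3 = (2s)^2 · (3s)^3 = 108s^5
108s^5 = 6.9×10⁻³⁴  ⇒  s^5 = 6.4×10⁻³⁶
s = (6.4×10⁻³⁶)^(1/5) = 9.1×10⁻⁸ mol L⁻¹

9.1×10⁻⁸ M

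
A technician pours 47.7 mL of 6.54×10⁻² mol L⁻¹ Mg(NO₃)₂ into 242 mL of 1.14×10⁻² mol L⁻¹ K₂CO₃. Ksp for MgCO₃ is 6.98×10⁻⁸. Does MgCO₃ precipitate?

After mixing, V = 47.7 mL + 242 mL = 289.7 mL.
[Mg²⁺] = (6.54×10⁻²)(47.7)/289.7 = 1.08×10⁻² mol L⁻¹
[CO₃²⁻] = (1.14×10⁻²)(242)/289.7 = 9.52×10⁻³ mol L⁻¹
Q = [Mg²⁺][CO₃²⁻] = 1.03×10⁻⁴
Because Q > Ksp (1.03×10⁻⁴ vs 6.98×10⁻⁸), a precipitate of MgCO₃ forms.

Yes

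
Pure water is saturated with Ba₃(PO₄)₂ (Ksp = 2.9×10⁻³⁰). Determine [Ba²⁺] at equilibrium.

Ba₃(PO₄)₂(s) ⇌ 3 Ba²⁺(aq) + 2 PO₄³⁻(aq)
If s mol/L of Ba₃(PO₄)₂ dissolves, [Ba²⁺] = 3s and [PO₄³⁻] = 2s.
Ksp = [Ba²⁺]^3[PO₄³⁻]^2 = (3s)^3 · (2s)^2 = 108s^5 = 2.9×10⁻³⁰
s = 4.9×10⁻⁷ mol L⁻¹
[Ba²⁺] = 3s = 1.5×10⁻⁶ mol L⁻¹

1.5×10⁻⁶ M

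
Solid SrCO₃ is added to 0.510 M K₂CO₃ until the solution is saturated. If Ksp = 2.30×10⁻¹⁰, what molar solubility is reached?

4.51×10⁻¹⁰ M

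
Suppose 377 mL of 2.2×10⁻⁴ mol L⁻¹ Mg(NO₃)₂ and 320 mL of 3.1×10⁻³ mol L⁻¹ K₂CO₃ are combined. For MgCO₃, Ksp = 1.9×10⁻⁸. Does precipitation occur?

Yes

After mixing, V = 377 mL + 320 mL = 697 mL.
[Mg²⁺] = (2.2×10⁻⁴)(377)/697 = 1.2×10⁻⁴ mol L⁻¹
[CO₃²⁻] = (3.1×10⁻³)(320)/697 = 1.4×10⁻³ mol L⁻¹
Q = [Mg²⁺][CO₃²⁻] = 1.7×10⁻⁷
Q = 1.7×10⁻⁷ > Ksp = 1.9×10⁻⁸, so the solution is supersaturated and MgCO₃ precipitates.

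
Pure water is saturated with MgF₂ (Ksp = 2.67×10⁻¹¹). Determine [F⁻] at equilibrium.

3.77×10⁻⁴ M

MgF₂(s) ⇌ Mg²⁺(aq) + 2 F⁻(aq)
With molar solubility s: [Mg²⁺] = s, [F⁻] = 2s.
Ksp = [Mg²⁺][F⁻]^2 = s · (2s)^2 = 4s^3 = 2.67×10⁻¹¹
s = 1.88×10⁻⁴ mol/L
[F⁻] = 2s = 3.77×10⁻⁴ mol/L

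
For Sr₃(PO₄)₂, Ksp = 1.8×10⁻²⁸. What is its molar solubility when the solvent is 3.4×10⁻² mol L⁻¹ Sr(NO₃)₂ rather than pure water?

Sr₃(PO₄)₂(s) ⇌ 3 Sr²⁺(aq) + 2 PO₄³⁻(aq)
With Sr²⁺ already at 3.4×10⁻² mol L⁻¹ and s small, take [Sr²⁺] ≈ 3.4×10⁻² mol L⁻¹ and [PO₄³⁻] = 2s.
Ksp = [Sr²⁺]^3[PO₄³⁻]^2 = (3.4×10⁻²)^3(2s)^2
(2s)^2 = 1.8×10⁻²⁸ / (3.4×10⁻²)^3 = 4.6×10⁻²⁴
s = 1.1×10⁻¹² mol L⁻¹

1.1×10⁻¹² M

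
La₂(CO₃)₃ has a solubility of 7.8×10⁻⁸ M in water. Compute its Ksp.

Ksp = 3.1×10⁻³⁴

La₂(CO₃)₃(s) ⇌ 2 La³⁺(aq) + 3 CO₃²⁻(aq)
Let s be the molar solubility. Then [La³⁺] = 2s and [CO₃²⁻] = 3s.
Ksp = [La³⁺]^2[CO₃²⁻]^3 = (2s)^2 · (3s)^3 = 108s^5
Ksp = 108 × (7.8×10⁻⁸)^5 = 3.1×10⁻³⁴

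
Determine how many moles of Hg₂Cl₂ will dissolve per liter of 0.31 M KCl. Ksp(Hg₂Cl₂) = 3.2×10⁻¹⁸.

Hg₂Cl₂(s) ⇌ Hg₂²⁺(aq) + 2 Cl⁻(aq)
Let s be the solubility of Hg₂Cl₂ here. The common ion gives [Cl⁻] ≈ 0.31 M, and [Hg₂²⁺] = s.
Ksp = [Hg₂²⁺][Cl⁻]^2 = s(0.31)^2
s = 3.2×10⁻¹⁸ / (0.31)^2 = 3.3×10⁻¹⁷
s = 3.3×10⁻¹⁷ M

3.3×10⁻¹⁷ M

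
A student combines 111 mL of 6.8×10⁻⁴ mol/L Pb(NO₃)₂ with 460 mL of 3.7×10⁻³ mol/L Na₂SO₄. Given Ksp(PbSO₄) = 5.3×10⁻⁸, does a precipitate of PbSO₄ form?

After mixing, V = 111 mL + 460 mL = 571 mL.
[Pb²⁺] = (6.8×10⁻⁴)(111)/571 = 1.3×10⁻⁴ mol/L
[SO₄²⁻] = (3.7×10⁻³)(460)/571 = 3.0×10⁻³ mol/L
Q = [Pb²⁺][SO₄²⁻] = 3.9×10⁻⁷
Because Q > Ksp (3.9×10⁻⁷ vs 5.3×10⁻⁸), a precipitate of PbSO₄ forms.

Yes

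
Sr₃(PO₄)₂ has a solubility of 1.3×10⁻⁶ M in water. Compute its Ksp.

Sr₃(PO₄)₂(s) ⇌ 3 Sr²⁺(aq) + 2 PO₄³⁻(aq)
If s mol/L of Sr₃(PO₄)₂ dissolves, [Sr²⁺] = 3s and [PO₄³⁻] = 2s.
Ksp = [Sr²⁺]^3[PO₄³⁻]^2 = (3s)^3 · (2s)^2 = 108s^5
Ksp = 108 × (1.3×10⁻⁶)^5 = 4.0×10⁻²⁸

Ksp = 4.0×10⁻²⁸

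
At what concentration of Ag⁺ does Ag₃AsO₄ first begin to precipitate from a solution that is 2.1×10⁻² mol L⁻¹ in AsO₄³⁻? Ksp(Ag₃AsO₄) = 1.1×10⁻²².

Each salt precipitates once Q = Ksp for that salt.
Ag₃AsO₄(s) ⇌ 3 Ag⁺(aq) + AsO₄³⁻(aq)
Ksp = [Ag⁺]^3[AsO₄³⁻] = [Ag⁺]^3(2.1×10⁻²)
[Ag⁺]^3 = 1.1×10⁻²² / (2.1×10⁻²) = 5.2×10⁻²¹
[Ag⁺] = 1.7×10⁻⁷ mol L⁻¹

1.7×10⁻⁷ M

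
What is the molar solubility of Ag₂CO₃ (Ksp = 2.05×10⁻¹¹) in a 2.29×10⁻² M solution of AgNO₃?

3.91×10⁻⁸ M

Ag₂CO₃(s) ⇌ 2 Ag⁺(aq) + CO₃²⁻(aq)
Let s be the solubility of Ag₂CO₃ here. The common ion gives [Ag⁺] ≈ 2.29×10⁻² M, and [CO₃²⁻] = s.
Ksp = [Ag⁺]^2[CO₃²⁻] = (2.29×10⁻²)^2s
s = 2.05×10⁻¹¹ / (2.29×10⁻²)^2 = 3.91×10⁻⁸
s = 3.91×10⁻⁸ M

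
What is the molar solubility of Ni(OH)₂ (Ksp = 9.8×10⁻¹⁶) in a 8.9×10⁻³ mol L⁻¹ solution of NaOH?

1.2×10⁻¹¹ M

Ni(OH)₂(s) ⇌ Ni²⁺(aq) + 2 OH⁻(aq)
Let s be the solubility of Ni(OH)₂ here. The common ion gives [OH⁻] ≈ 8.9×10⁻³ mol L⁻¹, and [Ni²⁺] = s.
Ksp = [Ni²⁺][OH⁻]^2 = s(8.9×10⁻³)^2
s = 9.8×10⁻¹⁶ / (8.9×10⁻³)^2 = 1.2×10⁻¹¹
s = 1.2×10⁻¹¹ mol L⁻¹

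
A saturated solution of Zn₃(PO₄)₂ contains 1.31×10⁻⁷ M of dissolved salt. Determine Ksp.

Ksp = 4.17×10⁻³³

Zn₃(PO₄)₂(s) ⇌ 3 Zn²⁺(aq) + 2 PO₄³⁻(aq)
Call the molar solubility s, so that [Zn²⁺] = 3s and [PO₄³⁻] = 2s.
Ksp = [Zn²⁺]^3[PO₄³⁻]^2 = (3s)^3 · (2s)^2 = 108s^5
Ksp = 108 × (1.31×10⁻⁷)^5 = 4.17×10⁻³³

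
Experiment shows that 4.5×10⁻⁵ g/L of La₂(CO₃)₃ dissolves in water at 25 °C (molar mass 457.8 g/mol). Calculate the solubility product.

Convert to molarity: s = 4.5×10⁻⁵ / 457.8 = 9.830×10⁻⁸ mol/L
La₂(CO₃)₃(s) ⇌ 2 La³⁺(aq) + 3 CO₃²⁻(aq)
Let s be the molar solubility. Then [La³⁺] = 2s and [CO₃²⁻] = 3s.
Ksp = [La³⁺]^2[CO₃²⁻]^3 = (2s)^2 · (3s)^3 = 108s^5
Ksp = 108 × (9.830×10⁻⁸)^5 = 9.9×10⁻³⁴

Ksp = 9.9×10⁻³⁴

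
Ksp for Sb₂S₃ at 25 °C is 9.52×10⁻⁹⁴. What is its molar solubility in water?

9.75×10⁻²⁰ M

Sb₂S₃(s) ⇌ 2 Sb³⁺(aq) + 3 S²⁻(aq)
With molar solubility s: [Sb³⁺] = 2s, [S²⁻] = 3s.
Ksp = [Sb³⁺]^2[S²⁻]^3 = (2s)^2 · (3s)^3 = 108s^5
108s^5 = 9.52×10⁻⁹⁴  ⇒  s^5 = 8.81×10⁻⁹⁶
s = 9.75×10⁻²⁰ mol L⁻¹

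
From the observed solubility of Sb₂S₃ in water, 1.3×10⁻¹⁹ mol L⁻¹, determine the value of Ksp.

Sb₂S₃(s) ⇌ 2 Sb³⁺(aq) + 3 S²⁻(aq)
With molar solubility s: [Sb³⁺] = 2s, [S²⁻] = 3s.
Ksp = [Sb³⁺]^2[S²⁻]^3 = (2s)^2 · (3s)^3 = 108s^5
Ksp = 108 × (1.3×10⁻¹⁹)^5 = 4.0×10⁻⁹³

Ksp = 4.0×10⁻⁹³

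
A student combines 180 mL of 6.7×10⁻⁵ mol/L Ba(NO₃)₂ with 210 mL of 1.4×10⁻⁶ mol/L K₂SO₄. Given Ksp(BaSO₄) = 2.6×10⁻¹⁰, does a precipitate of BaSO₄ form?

No

After mixing, V = 180 mL + 210 mL = 390 mL.
[Ba²⁺] = (6.7×10⁻⁵)(180)/390 = 3.1×10⁻⁵ mol/L
[SO₄²⁻] = (1.4×10⁻⁶)(210)/390 = 7.5×10⁻⁷ mol/L
Q = [Ba²⁺][SO₄²⁻] = 2.3×10⁻¹¹
Q = 2.3×10⁻¹¹ < Ksp = 2.6×10⁻¹⁰, so the solution is unsaturated and no precipitate forms.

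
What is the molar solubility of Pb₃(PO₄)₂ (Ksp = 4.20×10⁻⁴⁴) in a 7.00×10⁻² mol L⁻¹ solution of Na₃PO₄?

6.82×10⁻¹⁵ M

Pb₃(PO₄)₂(s) ⇌ 3 Pb²⁺(aq) + 2 PO₄³⁻(aq)
With PO₄³⁻ already at 7.00×10⁻² mol L⁻¹ and s small, take [PO₄³⁻] ≈ 7.00×10⁻² mol L⁻¹ and [Pb²⁺] = 3s.
Ksp = [Pb²⁺]^3[PO₄³⁻]^2 = (3s)^3(7.00×10⁻²)^2
(3s)^3 = 4.20×10⁻⁴⁴ / (7.00×10⁻²)^2 = 8.57×10⁻⁴²
s = 6.82×10⁻¹⁵ mol L⁻¹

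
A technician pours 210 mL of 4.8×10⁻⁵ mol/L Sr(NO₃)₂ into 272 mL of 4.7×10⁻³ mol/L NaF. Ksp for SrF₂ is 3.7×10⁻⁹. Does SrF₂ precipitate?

The combined volume is 482 mL.
[Sr²⁺] = (4.8×10⁻⁵)(210)/482 = 2.1×10⁻⁵ mol/L
[F⁻] = (4.7×10⁻³)(272)/482 = 2.7×10⁻³ mol/L
Q = [Sr²⁺][F⁻]^2 = 1.5×10⁻¹⁰
Since Q (1.5×10⁻¹⁰) is less than Ksp (3.7×10⁻⁹), no SrF₂ precipitates.

No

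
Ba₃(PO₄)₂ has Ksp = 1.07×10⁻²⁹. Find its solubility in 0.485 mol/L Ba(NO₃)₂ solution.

Ba₃(PO₄)₂(s) ⇌ 3 Ba²⁺(aq) + 2 PO₄³⁻(aq)
With Ba²⁺ already at 0.485 mol/L and s small, take [Ba²⁺] ≈ 0.485 mol/L and [PO₄³⁻] = 2s.
Ksp = [Ba²⁺]^3[PO₄³⁻]^2 = (0.485)^3(2s)^2
(2s)^2 = 1.07×10⁻²⁹ / (0.485)^3 = 9.38×10⁻²⁹
s = 4.84×10⁻¹⁵ mol/L

4.84×10⁻¹⁵ M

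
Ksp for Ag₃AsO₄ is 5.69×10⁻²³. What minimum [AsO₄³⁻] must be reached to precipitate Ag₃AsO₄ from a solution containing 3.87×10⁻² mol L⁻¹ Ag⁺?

9.82×10⁻¹⁹ M

A salt starts to precipitate once the ion product Q reaches its Ksp.
Ag₃AsO₄(s) ⇌ 3 Ag⁺(aq) + AsO₄³⁻(aq)
Ksp = [Ag⁺]^3[AsO₄³⁻] = [AsO₄³⁻](3.87×10⁻²)^3
[AsO₄³⁻] = 5.69×10⁻²³ / (3.87×10⁻²)^3 = 9.82×10⁻¹⁹
[AsO₄³⁻] = 9.82×10⁻¹⁹ mol L⁻¹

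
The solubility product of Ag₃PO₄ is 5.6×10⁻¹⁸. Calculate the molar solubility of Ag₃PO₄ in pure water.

2.1×10⁻⁵ M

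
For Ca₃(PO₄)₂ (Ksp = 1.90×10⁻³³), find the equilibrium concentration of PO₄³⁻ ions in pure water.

2.24×10⁻⁷ M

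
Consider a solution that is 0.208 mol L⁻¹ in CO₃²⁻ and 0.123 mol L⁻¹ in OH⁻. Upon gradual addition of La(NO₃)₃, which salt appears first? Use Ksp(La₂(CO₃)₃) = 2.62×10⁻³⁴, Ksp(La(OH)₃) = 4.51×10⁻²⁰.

La(OH)₃

Precipitation begins when Q = Ksp.
For La₂(CO₃)₃: [La³⁺] = (Ksp/[CO₃²⁻]^3)^(1/2) = 1.71×10⁻¹⁶ mol L⁻¹
For La(OH)₃: [La³⁺] = (Ksp/[OH⁻]^3) = 2.42×10⁻¹⁷ mol L⁻¹
La(OH)₃ requires the lower [La³⁺], so it precipitates first.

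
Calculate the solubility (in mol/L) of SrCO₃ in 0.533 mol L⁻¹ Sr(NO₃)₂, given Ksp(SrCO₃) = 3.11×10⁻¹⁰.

SrCO₃(s) ⇌ Sr²⁺(aq) + CO₃²⁻(aq)
With Sr²⁺ already at 0.533 mol L⁻¹ and s small, take [Sr²⁺] ≈ 0.533 mol L⁻¹ and [CO₃²⁻] = s.
Ksp = [Sr²⁺][CO₃²⁻] = (0.533)s
s = 3.11×10⁻¹⁰ / (0.533) = 5.83×10⁻¹⁰
s = 5.83×10⁻¹⁰ mol L⁻¹

5.83×10⁻¹⁰ M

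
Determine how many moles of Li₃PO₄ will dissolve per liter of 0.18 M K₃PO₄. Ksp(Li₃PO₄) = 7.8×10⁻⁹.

Li₃PO₄(s) ⇌ 3 Li⁺(aq) + PO₄³⁻(aq)
The solution already contains PO₄³⁻ at 0.18 M. Let s be the molar solubility of Li₃PO₄.
[PO₄³⁻] ≈ 0.18 M (common ion dominates); [Li⁺] = 3s.
Ksp = [Li⁺]^3[PO₄³⁻] = (3s)^3(0.18)
(3s)^3 = 7.8×10⁻⁹ / (0.18) = 4.3×10⁻⁸
s = 1.2×10⁻³ M

1.2×10⁻³ M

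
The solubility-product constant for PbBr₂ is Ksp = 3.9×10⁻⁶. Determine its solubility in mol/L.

9.9×10⁻³ M

PbBr₂(s) ⇌ Pb²⁺(aq) + 2 Br⁻(aq)
Call the molar solubility s, so that [Pb²⁺] = s and [Br⁻] = 2s.
Ksp = [Pb²⁺][Br⁻]^2 = s · (2s)^2 = 4s^3
4s^3 = 3.9×10⁻⁶  ⇒  s^3 = 9.8×10⁻⁷
s = 9.9×10⁻³ mol L⁻¹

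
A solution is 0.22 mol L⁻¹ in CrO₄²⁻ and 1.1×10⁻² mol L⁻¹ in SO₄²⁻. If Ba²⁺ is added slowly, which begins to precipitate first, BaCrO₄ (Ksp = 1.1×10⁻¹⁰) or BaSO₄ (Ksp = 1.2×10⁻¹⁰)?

BaCrO₄

Precipitation begins when Q = Ksp.
For BaCrO₄: [Ba²⁺] = (Ksp/[CrO₄²⁻]) = 5.0×10⁻¹⁰ mol L⁻¹
For BaSO₄: [Ba²⁺] = (Ksp/[SO₄²⁻]) = 1.1×10⁻⁸ mol L⁻¹
BaCrO₄ requires the lower [Ba²⁺], so it precipitates first.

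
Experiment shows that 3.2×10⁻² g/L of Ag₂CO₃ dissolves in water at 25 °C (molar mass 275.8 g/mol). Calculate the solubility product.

s = (3.2×10⁻² g L⁻¹)/(275.8 g mol⁻¹) = 1.160×10⁻⁴ M
Ag₂CO₃(s) ⇌ 2 Ag⁺(aq) + CO₃²⁻(aq)
Let s be the molar solubility. Then [Ag⁺] = 2s and [CO₃²⁻] = s.
Ksp = [Ag⁺]^2[CO₃²⁻] = (2s)^2 · s = 4s^3
Ksp = 4 × (1.160×10⁻⁴)^3 = 6.2×10⁻¹²

Ksp = 6.2×10⁻¹²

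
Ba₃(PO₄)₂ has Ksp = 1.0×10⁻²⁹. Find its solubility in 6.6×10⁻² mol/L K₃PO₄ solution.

4.4×10⁻¹⁰ M

Ba₃(PO₄)₂(s) ⇌ 3 Ba²⁺(aq) + 2 PO₄³⁻(aq)
Let s be the solubility of Ba₃(PO₄)₂ here. The common ion gives [PO₄³⁻] ≈ 6.6×10⁻² mol/L, and [Ba²⁺] = 3s.
Ksp = [Ba²⁺]^3[PO₄³⁻]^2 = (3s)^3(6.6×10⁻²)^2
(3s)^3 = 1.0×10⁻²⁹ / (6.6×10⁻²)^2 = 2.3×10⁻²⁷
s = 4.4×10⁻¹⁰ mol/L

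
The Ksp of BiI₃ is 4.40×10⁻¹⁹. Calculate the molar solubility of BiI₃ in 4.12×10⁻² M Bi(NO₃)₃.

7.34×10⁻⁷ M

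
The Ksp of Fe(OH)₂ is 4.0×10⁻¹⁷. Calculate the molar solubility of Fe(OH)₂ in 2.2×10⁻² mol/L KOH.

8.3×10⁻¹⁴ M

Fe(OH)₂(s) ⇌ Fe²⁺(aq) + 2 OH⁻(aq)
With OH⁻ already at 2.2×10⁻² mol/L and s small, take [OH⁻] ≈ 2.2×10⁻² mol/L and [Fe²⁺] = s.
Ksp = [Fe²⁺][OH⁻]^2 = s(2.2×10⁻²)^2
s = 4.0×10⁻¹⁷ / (2.2×10⁻²)^2 = 8.3×10⁻¹⁴
s = 8.3×10⁻¹⁴ mol/L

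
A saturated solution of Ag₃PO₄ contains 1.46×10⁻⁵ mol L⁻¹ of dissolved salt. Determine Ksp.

Ag₃PO₄(s) ⇌ 3 Ag⁺(aq) + PO₄³⁻(aq)
Let s be the molar solubility. Then [Ag⁺] = 3s and [PO₄³⁻] = s.
Ksp = [Ag⁺]^3[PO₄³⁻] = (3s)^3 · s = 27s^4
Ksp = 27 × (1.46×10⁻⁵)^4 = 1.23×10⁻¹⁸

Ksp = 1.23×10⁻¹⁸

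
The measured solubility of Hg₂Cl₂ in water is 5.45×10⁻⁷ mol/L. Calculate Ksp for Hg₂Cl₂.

Hg₂Cl₂(s) ⇌ Hg₂²⁺(aq) + 2 Cl⁻(aq)
With molar solubility s: [Hg₂²⁺] = s, [Cl⁻] = 2s.
Ksp = [Hg₂²⁺][Cl⁻]^2 = s · (2s)^2 = 4s^3
Ksp = 4 × (5.45×10⁻⁷)^3 = 6.48×10⁻¹⁹

Ksp = 6.48×10⁻¹⁹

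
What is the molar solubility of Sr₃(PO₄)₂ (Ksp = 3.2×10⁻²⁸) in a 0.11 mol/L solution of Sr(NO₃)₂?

2.5×10⁻¹³ M

Sr₃(PO₄)₂(s) ⇌ 3 Sr²⁺(aq) + 2 PO₄³⁻(aq)
Sr²⁺ is already present at 0.11 mol/L. If s mol/L of Sr₃(PO₄)₂ dissolves, [PO₄³⁻] = 2s while [Sr²⁺] ≈ 0.11 mol/L.
Ksp = [Sr²⁺]^3[PO₄³⁻]^2 = (0.11)^3(2s)^2
(2s)^2 = 3.2×10⁻²⁸ / (0.11)^3 = 2.4×10⁻²⁵
s = 2.5×10⁻¹³ mol/L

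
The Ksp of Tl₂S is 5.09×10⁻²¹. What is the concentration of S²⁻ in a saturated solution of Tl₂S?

1.08×10⁻⁷ M

Tl₂S(s) ⇌ 2 Tl⁺(aq) + S²⁻(aq)
Call the molar solubility s, so that [Tl⁺] = 2s and [S²⁻] = s.
Ksp = [Tl⁺]^2[S²⁻] = (2s)^2 · s = 4s^3 = 5.09×10⁻²¹
s = 1.08×10⁻⁷ mol/L
[S²⁻] = s = 1.08×10⁻⁷ mol/L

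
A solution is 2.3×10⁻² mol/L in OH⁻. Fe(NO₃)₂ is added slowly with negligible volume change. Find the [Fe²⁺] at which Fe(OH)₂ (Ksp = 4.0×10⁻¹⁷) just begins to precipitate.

7.6×10⁻¹⁴ M

Each salt precipitates once Q = Ksp for that salt.
Fe(OH)₂(s) ⇌ Fe²⁺(aq) + 2 OH⁻(aq)
Ksp = [Fe²⁺][OH⁻]^2 = [Fe²⁺](2.3×10⁻²)^2
[Fe²⁺] = 4.0×10⁻¹⁷ / (2.3×10⁻²)^2 = 7.6×10⁻¹⁴
[Fe²⁺] = 7.6×10⁻¹⁴ mol/L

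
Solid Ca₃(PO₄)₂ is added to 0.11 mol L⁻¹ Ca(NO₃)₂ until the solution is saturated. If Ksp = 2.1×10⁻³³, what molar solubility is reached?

Ca₃(PO₄)₂(s) ⇌ 3 Ca²⁺(aq) + 2 PO₄³⁻(aq)
Let s be the solubility of Ca₃(PO₄)₂ here. The common ion gives [Ca²⁺] ≈ 0.11 mol L⁻¹, and [PO₄³⁻] = 2s.
Ksp = [Ca²⁺]^3[PO₄³⁻]^2 = (0.11)^3(2s)^2
(2s)^2 = 2.1×10⁻³³ / (0.11)^3 = 1.6×10⁻³⁰
s = 6.3×10⁻¹⁶ mol L⁻¹

6.3×10⁻¹⁶ M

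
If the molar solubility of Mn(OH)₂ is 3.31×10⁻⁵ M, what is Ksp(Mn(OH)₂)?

Mn(OH)₂(s) ⇌ Mn²⁺(aq) + 2 OH⁻(aq)
Call the molar solubility s, so that [Mn²⁺] = s and [OH⁻] = 2s.
Ksp = [Mn²⁺][OH⁻]^2 = s · (2s)^2 = 4s^3
Ksp = 4 × (3.31×10⁻⁵)^3 = 1.45×10⁻¹³

Ksp = 1.45×10⁻¹³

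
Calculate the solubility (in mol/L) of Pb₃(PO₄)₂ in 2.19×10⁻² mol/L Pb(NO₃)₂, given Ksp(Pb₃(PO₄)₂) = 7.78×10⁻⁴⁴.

4.30×10⁻²⁰ M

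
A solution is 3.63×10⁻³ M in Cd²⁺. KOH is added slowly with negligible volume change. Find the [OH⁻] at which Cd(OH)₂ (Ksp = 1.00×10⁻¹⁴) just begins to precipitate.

1.66×10⁻⁶ M

Each salt precipitates once Q = Ksp for that salt.
Cd(OH)₂(s) ⇌ Cd²⁺(aq) + 2 OH⁻(aq)
Ksp = [Cd²⁺][OH⁻]^2 = [OH⁻]^2(3.63×10⁻³)
[OH⁻]^2 = 1.00×10⁻¹⁴ / (3.63×10⁻³) = 2.75×10⁻¹²
[OH⁻] = 1.66×10⁻⁶ M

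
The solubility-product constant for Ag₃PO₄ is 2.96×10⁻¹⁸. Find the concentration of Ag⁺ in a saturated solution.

5.46×10⁻⁵ M

Ag₃PO₄(s) ⇌ 3 Ag⁺(aq) + PO₄³⁻(aq)
For each mole of Ag₃PO₄ that dissolves per liter, [Ag⁺] = 3s and [PO₄³⁻] = s; let s denote this solubility.
Ksp = [Ag⁺]^3[PO₄³⁻] = (3s)^3 · s = 27s^4 = 2.96×10⁻¹⁸
s = 1.82×10⁻⁵ M
[Ag⁺] = 3s = 5.46×10⁻⁵ M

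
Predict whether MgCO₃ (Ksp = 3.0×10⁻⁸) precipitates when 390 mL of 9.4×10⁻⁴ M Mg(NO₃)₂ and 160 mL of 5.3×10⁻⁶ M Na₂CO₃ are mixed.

No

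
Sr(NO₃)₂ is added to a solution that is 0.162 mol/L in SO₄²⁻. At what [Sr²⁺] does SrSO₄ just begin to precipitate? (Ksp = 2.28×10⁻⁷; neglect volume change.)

Precipitation begins when Q = Ksp.
SrSO₄(s) ⇌ Sr²⁺(aq) + SO₄²⁻(aq)
Ksp = [Sr²⁺][SO₄²⁻] = [Sr²⁺](0.162)
[Sr²⁺] = 2.28×10⁻⁷ / (0.162) = 1.41×10⁻⁶
[Sr²⁺] = 1.41×10⁻⁶ mol/L

1.41×10⁻⁶ M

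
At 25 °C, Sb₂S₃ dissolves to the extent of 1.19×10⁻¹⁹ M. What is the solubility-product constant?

Ksp = 2.58×10⁻⁹³

Sb₂S₃(s) ⇌ 2 Sb³⁺(aq) + 3 S²⁻(aq)
If s mol/L of Sb₂S₃ dissolves, [Sb³⁺] = 2s and [S²⁻] = 3s.
Ksp = [Sb³⁺]^2[S²⁻]^3 = (2s)^2 · (3s)^3 = 108s^5
Ksp = 108 × (1.19×10⁻¹⁹)^5 = 2.58×10⁻⁹³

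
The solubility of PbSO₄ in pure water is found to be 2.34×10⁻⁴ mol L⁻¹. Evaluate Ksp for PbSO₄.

Ksp = 5.48×10⁻⁸

PbSO₄(s) ⇌ Pb²⁺(aq) + SO₄²⁻(aq)
Let s be the molar solubility. Then [Pb²⁺] = s and [SO₄²⁻] = s.
Ksp = [Pb²⁺][SO₄²⁻] = s · s = s^2
Ksp = (2.34×10⁻⁴)^2 = 5.48×10⁻⁸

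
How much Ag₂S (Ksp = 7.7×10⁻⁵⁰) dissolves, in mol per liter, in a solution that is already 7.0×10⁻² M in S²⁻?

Ag₂S(s) ⇌ 2 Ag⁺(aq) + S²⁻(aq)
S²⁻ is already present at 7.0×10⁻² M. If s mol/L of Ag₂S dissolves, [Ag⁺] = 2s while [S²⁻] ≈ 7.0×10⁻² M.
Ksp = [Ag⁺]^2[S²⁻] = (2s)^2(7.0×10⁻²)
(2s)^2 = 7.7×10⁻⁵⁰ / (7.0×10⁻²) = 1.1×10⁻⁴⁸
s = 5.2×10⁻²⁵ M

5.2×10⁻²⁵ M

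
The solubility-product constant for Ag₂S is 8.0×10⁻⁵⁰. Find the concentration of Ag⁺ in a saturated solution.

Ag₂S(s) ⇌ 2 Ag⁺(aq) + S²⁻(aq)
Call the molar solubility s, so that [Ag⁺] = 2s and [S²⁻] = s.
Ksp = [Ag⁺]^2[S²⁻] = (2s)^2 · s = 4s^3 = 8.0×10⁻⁵⁰
s = 2.7×10⁻¹⁷ mol/L
[Ag⁺] = 2s = 5.4×10⁻¹⁷ mol/L

5.4×10⁻¹⁷ M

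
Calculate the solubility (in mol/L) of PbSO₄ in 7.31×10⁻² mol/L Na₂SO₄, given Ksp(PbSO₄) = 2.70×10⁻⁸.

PbSO₄(s) ⇌ Pb²⁺(aq) + SO₄²⁻(aq)
Let s be the solubility of PbSO₄ here. The common ion gives [SO₄²⁻] ≈ 7.31×10⁻² mol/L, and [Pb²⁺] = s.
Ksp = [Pb²⁺][SO₄²⁻] = s(7.31×10⁻²)
s = 2.70×10⁻⁸ / (7.31×10⁻²) = 3.69×10⁻⁷
s = 3.69×10⁻⁷ mol/L

3.69×10⁻⁷ M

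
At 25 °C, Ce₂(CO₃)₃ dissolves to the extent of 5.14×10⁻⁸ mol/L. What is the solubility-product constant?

Ksp = 3.87×10⁻³⁵

Ce₂(CO₃)₃(s) ⇌ 2 Ce³⁺(aq) + 3 CO₃²⁻(aq)
For each mole of Ce₂(CO₃)₃ that dissolves per liter, [Ce³⁺] = 2s and [CO₃²⁻] = 3s; let s denote this solubility.
Ksp = [Ce³⁺]^2[CO₃²⁻]^3 = (2s)^2 · (3s)^3 = 108s^5
Ksp = 108 × (5.14×10⁻⁸)^5 = 3.87×10⁻³⁵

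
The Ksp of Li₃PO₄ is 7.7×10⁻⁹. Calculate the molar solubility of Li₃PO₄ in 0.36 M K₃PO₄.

Li₃PO₄(s) ⇌ 3 Li⁺(aq) + PO₄³⁻(aq)
Let s be the solubility of Li₃PO₄ here. The common ion gives [PO₄³⁻] ≈ 0.36 M, and [Li⁺] = 3s.
Ksp = [Li⁺]^3[PO₄³⁻] = (3s)^3(0.36)
(3s)^3 = 7.7×10⁻⁹ / (0.36) = 2.1×10⁻⁸
s = 9.3×10⁻⁴ M

9.3×10⁻⁴ M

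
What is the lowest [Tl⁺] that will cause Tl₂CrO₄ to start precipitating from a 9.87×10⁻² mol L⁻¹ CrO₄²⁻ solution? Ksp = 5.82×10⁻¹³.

2.43×10⁻⁶ M

Each salt precipitates once Q = Ksp for that salt.
Tl₂CrO₄(s) ⇌ 2 Tl⁺(aq) + CrO₄²⁻(aq)
Ksp = [Tl⁺]^2[CrO₄²⁻] = [Tl⁺]^2(9.87×10⁻²)
[Tl⁺]^2 = 5.82×10⁻¹³ / (9.87×10⁻²) = 5.90×10⁻¹²
[Tl⁺] = 2.43×10⁻⁶ mol L⁻¹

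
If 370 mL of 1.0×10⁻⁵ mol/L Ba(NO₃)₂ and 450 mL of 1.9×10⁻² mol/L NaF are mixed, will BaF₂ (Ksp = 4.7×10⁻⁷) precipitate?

Total volume after mixing = 370 + 450 = 820 mL.
[Ba²⁺] = (1.0×10⁻⁵)(370)/820 = 4.5×10⁻⁶ mol/L
[F⁻] = (1.9×10⁻²)(450)/820 = 1.0×10⁻² mol/L
Q = [Ba²⁺][F⁻]^2 = 4.9×10⁻¹⁰
Since Q (4.9×10⁻¹⁰) is less than Ksp (4.7×10⁻⁷), no BaF₂ precipitates.

No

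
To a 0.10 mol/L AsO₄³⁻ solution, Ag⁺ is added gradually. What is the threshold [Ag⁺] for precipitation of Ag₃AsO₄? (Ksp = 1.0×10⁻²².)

Precipitation of each salt begins when its ion product equals Ksp.
Ag₃AsO₄(s) ⇌ 3 Ag⁺(aq) + AsO₄³⁻(aq)
Ksp = [Ag⁺]^3[AsO₄³⁻] = [Ag⁺]^3(0.10)
[Ag⁺]^3 = 1.0×10⁻²² / (0.10) = 1.0×10⁻²¹
[Ag⁺] = 1.0×10⁻⁷ mol/L

1.0×10⁻⁷ M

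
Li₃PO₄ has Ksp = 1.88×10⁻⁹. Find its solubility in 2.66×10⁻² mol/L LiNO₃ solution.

Li₃PO₄(s) ⇌ 3 Li⁺(aq) + PO₄³⁻(aq)
Let s be the solubility of Li₃PO₄ here. The common ion gives [Li⁺] ≈ 2.66×10⁻² mol/L, and [PO₄³⁻] = s.
Ksp = [Li⁺]^3[PO₄³⁻] = (2.66×10⁻²)^3s
s = 1.88×10⁻⁹ / (2.66×10⁻²)^3 = 9.99×10⁻⁵
s = 9.99×10⁻⁵ mol/L

9.99×10⁻⁵ M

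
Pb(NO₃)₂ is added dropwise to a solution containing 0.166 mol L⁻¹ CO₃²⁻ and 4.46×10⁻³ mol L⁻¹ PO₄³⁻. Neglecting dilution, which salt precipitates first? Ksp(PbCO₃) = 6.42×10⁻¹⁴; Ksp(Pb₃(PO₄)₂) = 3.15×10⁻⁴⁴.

Pb₃(PO₄)₂

A salt starts to precipitate once the ion product Q reaches its Ksp.
For PbCO₃: [Pb²⁺] = (Ksp/[CO₃²⁻]) = 3.87×10⁻¹³ mol L⁻¹
For Pb₃(PO₄)₂: [Pb²⁺] = (Ksp/[PO₄³⁻]^2)^(1/3) = 1.17×10⁻¹³ mol L⁻¹
Pb₃(PO₄)₂ requires the lower [Pb²⁺], so it precipitates first.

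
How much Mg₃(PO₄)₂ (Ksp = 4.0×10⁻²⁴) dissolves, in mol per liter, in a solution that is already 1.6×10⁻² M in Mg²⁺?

4.9×10⁻¹⁰ M

Mg₃(PO₄)₂(s) ⇌ 3 Mg²⁺(aq) + 2 PO₄³⁻(aq)
With Mg²⁺ already at 1.6×10⁻² M and s small, take [Mg²⁺] ≈ 1.6×10⁻² M and [PO₄³⁻] = 2s.
Ksp = [Mg²⁺]^3[PO₄³⁻]^2 = (1.6×10⁻²)^3(2s)^2
(2s)^2 = 4.0×10⁻²⁴ / (1.6×10⁻²)^3 = 9.8×10⁻¹⁹
s = 4.9×10⁻¹⁰ M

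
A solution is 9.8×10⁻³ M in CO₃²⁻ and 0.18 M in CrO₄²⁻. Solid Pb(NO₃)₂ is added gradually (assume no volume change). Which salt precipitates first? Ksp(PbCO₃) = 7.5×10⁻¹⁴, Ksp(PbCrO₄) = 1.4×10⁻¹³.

PbCrO₄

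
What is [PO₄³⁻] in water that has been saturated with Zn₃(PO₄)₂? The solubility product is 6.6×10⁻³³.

2.9×10⁻⁷ M

Zn₃(PO₄)₂(s) ⇌ 3 Zn²⁺(aq) + 2 PO₄³⁻(aq)
With molar solubility s: [Zn²⁺] = 3s, [PO₄³⁻] = 2s.
Ksp = [Zn²⁺]^3[PO₄³⁻]^2 = (3s)^3 · (2s)^2 = 108s^5 = 6.6×10⁻³³
s = 1.4×10⁻⁷ mol L⁻¹
[PO₄³⁻] = 2s = 2.9×10⁻⁷ mol L⁻¹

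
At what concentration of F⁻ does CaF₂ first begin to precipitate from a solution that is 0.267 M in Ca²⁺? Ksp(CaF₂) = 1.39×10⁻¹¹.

Precipitation begins when Q = Ksp.
CaF₂(s) ⇌ Ca²⁺(aq) + 2 F⁻(aq)
Ksp = [Ca²⁺][F⁻]^2 = [F⁻]^2(0.267)
[F⁻]^2 = 1.39×10⁻¹¹ / (0.267) = 5.21×10⁻¹¹
[F⁻] = 7.22×10⁻⁶ M

7.22×10⁻⁶ M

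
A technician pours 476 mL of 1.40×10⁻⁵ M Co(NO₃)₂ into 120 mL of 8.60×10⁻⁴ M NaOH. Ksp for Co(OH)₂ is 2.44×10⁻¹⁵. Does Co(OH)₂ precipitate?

Yes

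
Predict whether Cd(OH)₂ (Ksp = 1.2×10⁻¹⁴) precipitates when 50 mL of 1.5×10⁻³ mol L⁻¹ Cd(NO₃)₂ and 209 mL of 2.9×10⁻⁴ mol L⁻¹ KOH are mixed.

Yes

The combined volume is 259 mL.
[Cd²⁺] = (1.5×10⁻³)(50)/259 = 2.9×10⁻⁴ mol L⁻¹
[OH⁻] = (2.9×10⁻⁴)(209)/259 = 2.3×10⁻⁴ mol L⁻¹
Q = [Cd²⁺][OH⁻]^2 = 1.6×10⁻¹¹
Q = 1.6×10⁻¹¹ > Ksp = 1.2×10⁻¹⁴, so the solution is supersaturated and Cd(OH)₂ precipitates.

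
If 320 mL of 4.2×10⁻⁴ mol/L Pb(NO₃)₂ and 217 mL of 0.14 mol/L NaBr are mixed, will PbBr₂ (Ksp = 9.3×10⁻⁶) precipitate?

Total volume after mixing = 320 + 217 = 537 mL.
[Pb²⁺] = (4.2×10⁻⁴)(320)/537 = 2.5×10⁻⁴ mol/L
[Br⁻] = (0.14)(217)/537 = 5.7×10⁻² mol/L
Q = [Pb²⁺][Br⁻]^2 = 8.0×10⁻⁷
Q = 8.0×10⁻⁷ < Ksp = 9.3×10⁻⁶, so the solution is unsaturated and no precipitate forms.

No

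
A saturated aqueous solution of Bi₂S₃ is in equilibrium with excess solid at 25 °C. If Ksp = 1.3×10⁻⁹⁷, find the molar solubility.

1.6×10⁻²⁰ M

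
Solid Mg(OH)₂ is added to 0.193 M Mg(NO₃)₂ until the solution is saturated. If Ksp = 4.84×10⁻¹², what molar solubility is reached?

2.50×10⁻⁶ M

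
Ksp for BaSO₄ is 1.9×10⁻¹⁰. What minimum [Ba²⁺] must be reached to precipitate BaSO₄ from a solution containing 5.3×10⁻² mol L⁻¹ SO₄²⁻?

3.6×10⁻⁹ M

Each salt precipitates once Q = Ksp for that salt.
BaSO₄(s) ⇌ Ba²⁺(aq) + SO₄²⁻(aq)
Ksp = [Ba²⁺][SO₄²⁻] = [Ba²⁺](5.3×10⁻²)
[Ba²⁺] = 1.9×10⁻¹⁰ / (5.3×10⁻²) = 3.6×10⁻⁹
[Ba²⁺] = 3.6×10⁻⁹ mol L⁻¹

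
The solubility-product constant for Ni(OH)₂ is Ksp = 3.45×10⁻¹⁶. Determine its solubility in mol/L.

Ni(OH)₂(s) ⇌ Ni²⁺(aq) + 2 OH⁻(aq)
For each mole of Ni(OH)₂ that dissolves per liter, [Ni²⁺] = s and [OH⁻] = 2s; let s denote this solubility.
Ksp = [Ni²⁺][OH⁻]^2 = s · (2s)^2 = 4s^3
4s^3 = 3.45×10⁻¹⁶  ⇒  s^3 = 8.63×10⁻¹⁷
s = 4.42×10⁻⁶ mol L⁻¹

4.42×10⁻⁶ M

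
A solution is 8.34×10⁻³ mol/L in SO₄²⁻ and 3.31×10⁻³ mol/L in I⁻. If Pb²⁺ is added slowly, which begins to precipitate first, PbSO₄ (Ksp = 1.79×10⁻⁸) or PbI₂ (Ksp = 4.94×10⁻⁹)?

The threshold for precipitation is Q = Ksp.
For PbSO₄: [Pb²⁺] = (Ksp/[SO₄²⁻]) = 2.15×10⁻⁶ mol/L
For PbI₂: [Pb²⁺] = (Ksp/[I⁻]^2) = 4.51×10⁻⁴ mol/L
PbSO₄ requires the lower [Pb²⁺], so it precipitates first.

PbSO₄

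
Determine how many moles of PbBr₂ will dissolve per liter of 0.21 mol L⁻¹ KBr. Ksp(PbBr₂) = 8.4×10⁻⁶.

1.9×10⁻⁴ M

PbBr₂(s) ⇌ Pb²⁺(aq) + 2 Br⁻(aq)
Let s be the solubility of PbBr₂ here. The common ion gives [Br⁻] ≈ 0.21 mol L⁻¹, and [Pb²⁺] = s.
Ksp = [Pb²⁺][Br⁻]^2 = s(0.21)^2
s = 8.4×10⁻⁶ / (0.21)^2 = 1.9×10⁻⁴
s = 1.9×10⁻⁴ mol L⁻¹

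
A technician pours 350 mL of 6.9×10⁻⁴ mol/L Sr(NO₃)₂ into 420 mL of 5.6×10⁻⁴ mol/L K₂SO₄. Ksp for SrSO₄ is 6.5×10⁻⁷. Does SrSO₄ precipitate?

No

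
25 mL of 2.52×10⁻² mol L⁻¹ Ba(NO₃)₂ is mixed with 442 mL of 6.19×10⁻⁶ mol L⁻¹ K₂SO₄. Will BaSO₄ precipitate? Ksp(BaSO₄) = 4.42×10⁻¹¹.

Yes

Total volume after mixing = 25 + 442 = 467 mL.
[Ba²⁺] = (2.52×10⁻²)(25)/467 = 1.35×10⁻³ mol L⁻¹
[SO₄²⁻] = (6.19×10⁻⁶)(442)/467 = 5.86×10⁻⁶ mol L⁻¹
Q = [Ba²⁺][SO₄²⁻] = 7.90×10⁻⁹
Q = 7.90×10⁻⁹ > Ksp = 4.42×10⁻¹¹, so the solution is supersaturated and BaSO₄ precipitates.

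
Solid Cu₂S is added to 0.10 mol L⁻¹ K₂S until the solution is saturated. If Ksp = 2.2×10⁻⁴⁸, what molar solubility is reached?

Cu₂S(s) ⇌ 2 Cu⁺(aq) + S²⁻(aq)
Let s be the solubility of Cu₂S here. The common ion gives [S²⁻] ≈ 0.10 mol L⁻¹, and [Cu⁺] = 2s.
Ksp = [Cu⁺]^2[S²⁻] = (2s)^2(0.10)
(2s)^2 = 2.2×10⁻⁴⁸ / (0.10) = 2.2×10⁻⁴⁷
s = 2.3×10⁻²⁴ mol L⁻¹

2.3×10⁻²⁴ M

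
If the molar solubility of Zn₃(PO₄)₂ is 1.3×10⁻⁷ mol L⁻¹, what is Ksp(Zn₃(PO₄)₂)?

Zn₃(PO₄)₂(s) ⇌ 3 Zn²⁺(aq) + 2 PO₄³⁻(aq)
For each mole of Zn₃(PO₄)₂ that dissolves per liter, [Zn²⁺] = 3s and [PO₄³⁻] = 2s; let s denote this solubility.
Ksp = [Zn²⁺]^3[PO₄³⁻]^2 = (3s)^3 · (2s)^2 = 108s^5
Ksp = 108 × (1.3×10⁻⁷)^5 = 4.0×10⁻³³

Ksp = 4.0×10⁻³³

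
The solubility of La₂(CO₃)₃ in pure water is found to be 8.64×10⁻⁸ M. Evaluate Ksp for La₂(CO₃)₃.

La₂(CO₃)₃(s) ⇌ 2 La³⁺(aq) + 3 CO₃²⁻(aq)
With molar solubility s: [La³⁺] = 2s, [CO₃²⁻] = 3s.
Ksp = [La³⁺]^2[CO₃²⁻]^3 = (2s)^2 · (3s)^3 = 108s^5
Ksp = 108 × (8.64×10⁻⁸)^5 = 5.20×10⁻³⁴

Ksp = 5.20×10⁻³⁴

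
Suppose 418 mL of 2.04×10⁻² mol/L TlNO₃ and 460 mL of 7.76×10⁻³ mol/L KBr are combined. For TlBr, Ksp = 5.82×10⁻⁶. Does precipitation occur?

Yes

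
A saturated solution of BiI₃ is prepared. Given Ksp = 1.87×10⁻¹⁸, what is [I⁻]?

BiI₃(s) ⇌ Bi³⁺(aq) + 3 I⁻(aq)
If s mol/L of BiI₃ dissolves, [Bi³⁺] = s and [I⁻] = 3s.
Ksp = [Bi³⁺][I⁻]^3 = s · (3s)^3 = 27s^4 = 1.87×10⁻¹⁸
s = 1.62×10⁻⁵ M
[I⁻] = 3s = 4.87×10⁻⁵ M

4.87×10⁻⁵ M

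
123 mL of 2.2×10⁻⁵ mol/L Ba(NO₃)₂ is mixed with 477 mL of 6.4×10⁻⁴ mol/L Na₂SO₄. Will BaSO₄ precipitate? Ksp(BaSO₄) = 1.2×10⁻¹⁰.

Total volume after mixing = 123 + 477 = 600 mL.
[Ba²⁺] = (2.2×10⁻⁵)(123)/600 = 4.5×10⁻⁶ mol/L
[SO₄²⁻] = (6.4×10⁻⁴)(477)/600 = 5.1×10⁻⁴ mol/L
Q = [Ba²⁺][SO₄²⁻] = 2.3×10⁻⁹
Since Q (2.3×10⁻⁹) exceeds Ksp (1.2×10⁻¹⁰), BaSO₄ will precipitate.

Yes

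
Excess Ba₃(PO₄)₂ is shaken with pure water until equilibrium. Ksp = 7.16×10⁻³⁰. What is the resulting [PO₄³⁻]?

Ba₃(PO₄)₂(s) ⇌ 3 Ba²⁺(aq) + 2 PO₄³⁻(aq)
Call the molar solubility s, so that [Ba²⁺] = 3s and [PO₄³⁻] = 2s.
Ksp = [Ba²⁺]^3[PO₄³⁻]^2 = (3s)^3 · (2s)^2 = 108s^5 = 7.16×10⁻³⁰
s = 5.81×10⁻⁷ mol L⁻¹
[PO₄³⁻] = 2s = 1.16×10⁻⁶ mol L⁻¹

1.16×10⁻⁶ M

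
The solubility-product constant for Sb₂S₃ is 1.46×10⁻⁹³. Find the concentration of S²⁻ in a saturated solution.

Sb₂S₃(s) ⇌ 2 Sb³⁺(aq) + 3 S²⁻(aq)
Let s be the molar solubility. Then [Sb³⁺] = 2s and [S²⁻] = 3s.
Ksp = [Sb³⁺]^2[S²⁻]^3 = (2s)^2 · (3s)^3 = 108s^5 = 1.46×10⁻⁹³
s = 1.06×10⁻¹⁹ mol L⁻¹
[S²⁻] = 3s = 3.19×10⁻¹⁹ mol L⁻¹

3.19×10⁻¹⁹ M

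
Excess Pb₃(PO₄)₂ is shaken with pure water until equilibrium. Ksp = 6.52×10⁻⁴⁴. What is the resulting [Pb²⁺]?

2.71×10⁻⁹ M

Pb₃(PO₄)₂(s) ⇌ 3 Pb²⁺(aq) + 2 PO₄³⁻(aq)
With molar solubility s: [Pb²⁺] = 3s, [PO₄³⁻] = 2s.
Ksp = [Pb²⁺]^3[PO₄³⁻]^2 = (3s)^3 · (2s)^2 = 108s^5 = 6.52×10⁻⁴⁴
s = 9.04×10⁻¹⁰ mol/L
[Pb²⁺] = 3s = 2.71×10⁻⁹ mol/L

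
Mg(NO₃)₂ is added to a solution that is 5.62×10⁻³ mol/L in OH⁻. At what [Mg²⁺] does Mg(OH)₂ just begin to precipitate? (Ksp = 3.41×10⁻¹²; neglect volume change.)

Precipitation begins when Q = Ksp.
Mg(OH)₂(s) ⇌ Mg²⁺(aq) + 2 OH⁻(aq)
Ksp = [Mg²⁺][OH⁻]^2 = [Mg²⁺](5.62×10⁻³)^2
[Mg²⁺] = 3.41×10⁻¹² / (5.62×10⁻³)^2 = 1.08×10⁻⁷
[Mg²⁺] = 1.08×10⁻⁷ mol/L

1.08×10⁻⁷ M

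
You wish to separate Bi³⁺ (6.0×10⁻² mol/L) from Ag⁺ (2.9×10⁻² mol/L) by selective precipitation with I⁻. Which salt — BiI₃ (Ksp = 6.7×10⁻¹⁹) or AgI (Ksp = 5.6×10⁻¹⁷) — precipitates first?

Precipitation begins when Q = Ksp.
For BiI₃: [I⁻] = (Ksp/[Bi³⁺])^(1/3) = 2.2×10⁻⁶ mol/L
For AgI: [I⁻] = (Ksp/[Ag⁺]) = 1.9×10⁻¹⁵ mol/L
Since AgI needs less I⁻ to reach saturation, it precipitates first.

AgI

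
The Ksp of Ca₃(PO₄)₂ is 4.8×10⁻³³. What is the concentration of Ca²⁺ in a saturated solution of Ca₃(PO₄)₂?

Ca₃(PO₄)₂(s) ⇌ 3 Ca²⁺(aq) + 2 PO₄³⁻(aq)
With molar solubility s: [Ca²⁺] = 3s, [PO₄³⁻] = 2s.
Ksp = [Ca²⁺]^3[PO₄³⁻]^2 = (3s)^3 · (2s)^2 = 108s^5 = 4.8×10⁻³³
s = 1.3×10⁻⁷ mol L⁻¹
[Ca²⁺] = 3s = 4.0×10⁻⁷ mol L⁻¹

4.0×10⁻⁷ M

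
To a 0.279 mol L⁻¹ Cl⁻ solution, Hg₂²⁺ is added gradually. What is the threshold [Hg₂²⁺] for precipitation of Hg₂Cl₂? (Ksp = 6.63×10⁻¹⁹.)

8.52×10⁻¹⁸ M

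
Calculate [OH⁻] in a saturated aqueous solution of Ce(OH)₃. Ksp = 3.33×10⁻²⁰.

1.78×10⁻⁵ M

Ce(OH)₃(s) ⇌ Ce³⁺(aq) + 3 OH⁻(aq)
For each mole of Ce(OH)₃ that dissolves per liter, [Ce³⁺] = s and [OH⁻] = 3s; let s denote this solubility.
Ksp = [Ce³⁺][OH⁻]^3 = s · (3s)^3 = 27s^4 = 3.33×10⁻²⁰
s = 5.93×10⁻⁶ mol L⁻¹
[OH⁻] = 3s = 1.78×10⁻⁵ mol L⁻¹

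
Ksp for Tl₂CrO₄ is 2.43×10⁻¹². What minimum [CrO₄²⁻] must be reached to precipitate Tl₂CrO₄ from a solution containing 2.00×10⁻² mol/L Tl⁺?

Each salt precipitates once Q = Ksp for that salt.
Tl₂CrO₄(s) ⇌ 2 Tl⁺(aq) + CrO₄²⁻(aq)
Ksp = [Tl⁺]^2[CrO₄²⁻] = [CrO₄²⁻](2.00×10⁻²)^2
[CrO₄²⁻] = 2.43×10⁻¹² / (2.00×10⁻²)^2 = 6.08×10⁻⁹
[CrO₄²⁻] = 6.08×10⁻⁹ mol/L

6.08×10⁻⁹ M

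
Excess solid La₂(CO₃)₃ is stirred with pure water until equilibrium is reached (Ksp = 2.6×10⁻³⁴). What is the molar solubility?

7.5×10⁻⁸ M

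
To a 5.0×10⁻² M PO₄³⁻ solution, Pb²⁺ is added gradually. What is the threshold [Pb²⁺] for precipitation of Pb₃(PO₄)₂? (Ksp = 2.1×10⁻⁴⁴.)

2.0×10⁻¹⁴ M

A salt starts to precipitate once the ion product Q reaches its Ksp.
Pb₃(PO₄)₂(s) ⇌ 3 Pb²⁺(aq) + 2 PO₄³⁻(aq)
Ksp = [Pb²⁺]^3[PO₄³⁻]^2 = [Pb²⁺]^3(5.0×10⁻²)^2
[Pb²⁺]^3 = 2.1×10⁻⁴⁴ / (5.0×10⁻²)^2 = 8.4×10⁻⁴²
[Pb²⁺] = 2.0×10⁻¹⁴ M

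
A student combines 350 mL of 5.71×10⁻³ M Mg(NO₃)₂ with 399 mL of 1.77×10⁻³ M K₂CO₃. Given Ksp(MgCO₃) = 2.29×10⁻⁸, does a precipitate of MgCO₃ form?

Yes

The combined volume is 749 mL.
[Mg²⁺] = (5.71×10⁻³)(350)/749 = 2.67×10⁻³ M
[CO₃²⁻] = (1.77×10⁻³)(399)/749 = 9.43×10⁻⁴ M
Q = [Mg²⁺][CO₃²⁻] = 2.52×10⁻⁶
Q = 2.52×10⁻⁶ > Ksp = 2.29×10⁻⁸, so the solution is supersaturated and MgCO₃ precipitates.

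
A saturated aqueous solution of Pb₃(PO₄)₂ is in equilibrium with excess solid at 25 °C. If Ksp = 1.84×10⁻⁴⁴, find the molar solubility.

Pb₃(PO₄)₂(s) ⇌ 3 Pb²⁺(aq) + 2 PO₄³⁻(aq)
If s mol/L of Pb₃(PO₄)₂ dissolves, [Pb²⁺] = 3s and [PO₄³⁻] = 2s.
Ksp = [Pb²⁺]^3[PO₄³⁻]^2 = (3s)^3 · (2s)^2 = 108s^5
108s^5 = 1.84×10⁻⁴⁴  ⇒  s^5 = 1.70×10⁻⁴⁶
Taking the 5th root, s = 7.02×10⁻¹⁰ mol/L.

7.02×10⁻¹⁰ M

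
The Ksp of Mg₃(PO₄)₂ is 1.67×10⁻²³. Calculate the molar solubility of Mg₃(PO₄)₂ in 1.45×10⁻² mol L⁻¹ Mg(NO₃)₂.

Mg₃(PO₄)₂(s) ⇌ 3 Mg²⁺(aq) + 2 PO₄³⁻(aq)
Let s be the solubility of Mg₃(PO₄)₂ here. The common ion gives [Mg²⁺] ≈ 1.45×10⁻² mol L⁻¹, and [PO₄³⁻] = 2s.
Ksp = [Mg²⁺]^3[PO₄³⁻]^2 = (1.45×10⁻²)^3(2s)^2
(2s)^2 = 1.67×10⁻²³ / (1.45×10⁻²)^3 = 5.48×10⁻¹⁸
s = 1.17×10⁻⁹ mol L⁻¹

1.17×10⁻⁹ M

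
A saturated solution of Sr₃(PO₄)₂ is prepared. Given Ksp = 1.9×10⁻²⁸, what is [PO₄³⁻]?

Sr₃(PO₄)₂(s) ⇌ 3 Sr²⁺(aq) + 2 PO₄³⁻(aq)
For each mole of Sr₃(PO₄)₂ that dissolves per liter, [Sr²⁺] = 3s and [PO₄³⁻] = 2s; let s denote this solubility.
Ksp = [Sr²⁺]^3[PO₄³⁻]^2 = (3s)^3 · (2s)^2 = 108s^5 = 1.9×10⁻²⁸
s = 1.1×10⁻⁶ M
[PO₄³⁻] = 2s = 2.2×10⁻⁶ M

2.2×10⁻⁶ M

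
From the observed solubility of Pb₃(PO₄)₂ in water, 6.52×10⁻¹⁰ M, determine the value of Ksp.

Pb₃(PO₄)₂(s) ⇌ 3 Pb²⁺(aq) + 2 PO₄³⁻(aq)
Let s be the molar solubility. Then [Pb²⁺] = 3s and [PO₄³⁻] = 2s.
Ksp = [Pb²⁺]^3[PO₄³⁻]^2 = (3s)^3 · (2s)^2 = 108s^5
Ksp = 108 × (6.52×10⁻¹⁰)^5 = 1.27×10⁻⁴⁴

Ksp = 1.27×10⁻⁴⁴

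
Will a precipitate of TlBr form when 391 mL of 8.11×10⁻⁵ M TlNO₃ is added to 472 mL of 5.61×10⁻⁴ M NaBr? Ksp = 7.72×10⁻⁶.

No

The combined volume is 863 mL.
[Tl⁺] = (8.11×10⁻⁵)(391)/863 = 3.67×10⁻⁵ M
[Br⁻] = (5.61×10⁻⁴)(472)/863 = 3.07×10⁻⁴ M
Q = [Tl⁺][Br⁻] = 1.13×10⁻⁸
Q = 1.13×10⁻⁸ < Ksp = 7.72×10⁻⁶, so the solution is unsaturated and no precipitate forms.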